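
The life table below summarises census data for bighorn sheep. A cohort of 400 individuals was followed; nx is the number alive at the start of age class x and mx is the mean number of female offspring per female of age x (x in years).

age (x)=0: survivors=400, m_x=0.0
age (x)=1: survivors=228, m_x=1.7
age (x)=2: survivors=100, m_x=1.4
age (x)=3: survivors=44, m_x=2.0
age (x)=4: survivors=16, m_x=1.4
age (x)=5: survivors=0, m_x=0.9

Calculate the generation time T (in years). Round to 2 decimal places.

1.60

lx = nx/n0 = nx/400: 1, 0.57, 0.25, 0.11, 0.04, 0
lx·mx: 0, 0.969, 0.35, 0.22, 0.056, 0 → R0 = 1.595
x·lx·mx: 0, 0.969, 0.7, 0.66, 0.224, 0 → Σ = 2.553
T = 2.553 / 1.595 = 1.600627… → 1.60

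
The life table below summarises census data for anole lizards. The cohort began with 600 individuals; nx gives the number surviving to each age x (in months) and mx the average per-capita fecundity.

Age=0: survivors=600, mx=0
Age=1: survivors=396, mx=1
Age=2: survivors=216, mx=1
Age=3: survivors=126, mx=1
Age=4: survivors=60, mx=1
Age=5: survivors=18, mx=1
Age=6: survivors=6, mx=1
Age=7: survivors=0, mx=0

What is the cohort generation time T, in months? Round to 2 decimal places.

lx = nx/n0 = nx/600: 1, 0.66, 0.36, 0.21, 0.1, 0.03, 0.01, 0
lx·mx: 0, 0.66, 0.36, 0.21, 0.1, 0.03, 0.01, 0 → R0 = 1.37
x·lx·mx: 0, 0.66, 0.72, 0.63, 0.4, 0.15, 0.06, 0 → Σ = 2.62
T = 2.62 / 1.37 = 1.912409… → 1.91

1.91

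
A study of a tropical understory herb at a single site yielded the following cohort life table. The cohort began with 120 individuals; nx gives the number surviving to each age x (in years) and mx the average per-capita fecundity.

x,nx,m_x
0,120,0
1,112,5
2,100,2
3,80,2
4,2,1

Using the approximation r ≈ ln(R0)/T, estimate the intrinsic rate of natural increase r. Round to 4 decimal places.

1.2983

lx = nx/n0 = nx/120: 1, 0.93333…, 0.83333…, 0.66667…, 0.01667…
R0 = Σ lx·mx = 0 + 4.66667… + 1.66667… + 1.33333… + 0.01667… = 7.683333…
Σ x·lx·mx = 12.066667…; T = 12.066667…/7.683333… = 1.5705…
r ≈ ln(R0)/T = ln(7.683333…)/1.5705… = 1.298348… → 1.2983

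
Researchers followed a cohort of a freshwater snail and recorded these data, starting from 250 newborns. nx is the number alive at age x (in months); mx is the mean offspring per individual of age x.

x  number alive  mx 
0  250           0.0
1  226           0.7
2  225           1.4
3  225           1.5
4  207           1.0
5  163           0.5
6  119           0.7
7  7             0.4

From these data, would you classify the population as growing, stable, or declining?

growing

lx = nx/n0 = nx/250: 1, 0.904, 0.9, 0.9, 0.828, 0.652, 0.476, 0.028
R0 = Σ lx·mx = 0 + 0.6328 + 1.26 + 1.35 + 0.828 + 0.326 + 0.3332 + 0.0112 = 4.7412
R0 > 1, so the population is growing.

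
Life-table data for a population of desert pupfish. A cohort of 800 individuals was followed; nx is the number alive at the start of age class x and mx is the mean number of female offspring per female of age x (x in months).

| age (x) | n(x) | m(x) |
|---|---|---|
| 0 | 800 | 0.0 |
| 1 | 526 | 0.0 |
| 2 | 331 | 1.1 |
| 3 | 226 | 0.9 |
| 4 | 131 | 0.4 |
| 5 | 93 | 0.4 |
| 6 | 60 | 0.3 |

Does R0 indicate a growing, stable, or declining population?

declining

lx = nx/n0 = nx/800: 1, 0.6575, 0.41375, 0.2825, 0.16375, 0.11625, 0.075
R0 = Σ lx·mx = 0 + 0 + 0.455125 + 0.25425 + 0.0655 + 0.0465 + 0.0225 = 0.843875
R0 < 1, so the population is declining.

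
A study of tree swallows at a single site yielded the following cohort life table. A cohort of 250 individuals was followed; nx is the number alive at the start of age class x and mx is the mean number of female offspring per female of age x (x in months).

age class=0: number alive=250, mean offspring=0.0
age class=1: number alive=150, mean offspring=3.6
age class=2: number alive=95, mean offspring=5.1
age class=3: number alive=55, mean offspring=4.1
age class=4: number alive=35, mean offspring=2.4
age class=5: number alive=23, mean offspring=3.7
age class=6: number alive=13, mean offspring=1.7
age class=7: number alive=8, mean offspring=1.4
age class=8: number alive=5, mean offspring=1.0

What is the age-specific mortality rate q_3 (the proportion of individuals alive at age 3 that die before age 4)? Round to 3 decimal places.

0.364

lx = nx/n0 = nx/250: 1, 0.6, 0.38, 0.22, 0.14, 0.092, 0.052, 0.032, 0.02
q_3 = (l_3 − l_4) / l_3 = (0.22 − 0.14) / 0.22
     = 0.08 / 0.22 = 0.363636… → 0.364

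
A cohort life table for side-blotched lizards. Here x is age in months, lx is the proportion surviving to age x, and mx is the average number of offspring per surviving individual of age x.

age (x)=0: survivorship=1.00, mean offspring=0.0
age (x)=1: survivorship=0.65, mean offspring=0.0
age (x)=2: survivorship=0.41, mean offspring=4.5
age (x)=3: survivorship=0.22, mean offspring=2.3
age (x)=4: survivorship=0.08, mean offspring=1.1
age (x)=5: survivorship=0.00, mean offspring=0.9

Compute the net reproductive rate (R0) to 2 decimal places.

lx·mx by age: 0, 0, 1.845, 0.506, 0.088, 0
R0 = Σ lx·mx = 2.439 → 2.44

2.44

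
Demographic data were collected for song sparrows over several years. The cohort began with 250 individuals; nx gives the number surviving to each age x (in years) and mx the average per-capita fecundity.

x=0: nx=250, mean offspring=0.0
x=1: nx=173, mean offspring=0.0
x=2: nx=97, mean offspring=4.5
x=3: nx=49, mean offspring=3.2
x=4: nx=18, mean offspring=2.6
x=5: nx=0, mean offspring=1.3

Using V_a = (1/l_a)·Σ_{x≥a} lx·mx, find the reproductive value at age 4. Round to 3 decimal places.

lx = nx/n0 = nx/250: 1, 0.692, 0.388, 0.196, 0.072, 0
lx·mx for x ≥ 4: 0.1872, 0 → sum = 0.1872
V_4 = 0.1872 / l_4 = 0.1872 / 0.072 = 2.6 → 2.600

2.600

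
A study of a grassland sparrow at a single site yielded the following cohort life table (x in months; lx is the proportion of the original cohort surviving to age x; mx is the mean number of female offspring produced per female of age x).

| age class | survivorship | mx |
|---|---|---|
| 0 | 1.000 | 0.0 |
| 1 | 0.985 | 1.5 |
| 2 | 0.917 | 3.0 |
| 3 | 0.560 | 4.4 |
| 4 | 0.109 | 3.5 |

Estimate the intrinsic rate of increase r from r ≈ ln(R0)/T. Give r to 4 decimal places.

0.8706

R0 = Σ lx·mx = 0 + 1.4775 + 2.751 + 2.464 + 0.3815 = 7.074
Σ x·lx·mx = 15.8975; T = 15.8975/7.074 = 2.24731…
r ≈ ln(R0)/T = ln(7.074)/2.24731… = 0.870562… → 0.8706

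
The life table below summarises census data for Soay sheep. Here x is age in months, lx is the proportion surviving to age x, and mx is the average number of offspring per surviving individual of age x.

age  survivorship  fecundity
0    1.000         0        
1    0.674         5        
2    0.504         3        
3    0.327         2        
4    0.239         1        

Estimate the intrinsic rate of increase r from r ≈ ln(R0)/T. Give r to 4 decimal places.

1.0875

R0 = Σ lx·mx = 0 + 3.37 + 1.512 + 0.654 + 0.239 = 5.775
Σ x·lx·mx = 9.312; T = 9.312/5.775 = 1.61247…
r ≈ ln(R0)/T = ln(5.775)/1.61247… = 1.087487… → 1.0875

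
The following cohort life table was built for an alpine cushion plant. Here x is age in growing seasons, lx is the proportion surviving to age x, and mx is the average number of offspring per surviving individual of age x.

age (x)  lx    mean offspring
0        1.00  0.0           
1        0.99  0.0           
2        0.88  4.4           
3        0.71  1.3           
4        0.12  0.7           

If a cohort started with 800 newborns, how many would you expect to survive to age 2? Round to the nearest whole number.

Expected survivors = N0 · l_2 = 800 × 0.88 = 704 → 704

704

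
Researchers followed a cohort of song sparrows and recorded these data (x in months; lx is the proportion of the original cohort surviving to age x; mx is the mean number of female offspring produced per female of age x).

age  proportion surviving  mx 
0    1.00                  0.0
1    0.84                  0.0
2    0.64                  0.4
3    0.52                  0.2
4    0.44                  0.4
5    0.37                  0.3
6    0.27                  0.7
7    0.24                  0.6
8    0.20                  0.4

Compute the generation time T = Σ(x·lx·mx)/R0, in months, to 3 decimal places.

4.590

lx·mx: 0, 0, 0.256, 0.104, 0.176, 0.111, 0.189, 0.144, 0.08 → R0 = 1.06
x·lx·mx: 0, 0, 0.512, 0.312, 0.704, 0.555, 1.134, 1.008, 0.64 → Σ = 4.865
T = 4.865 / 1.06 = 4.589623… → 4.590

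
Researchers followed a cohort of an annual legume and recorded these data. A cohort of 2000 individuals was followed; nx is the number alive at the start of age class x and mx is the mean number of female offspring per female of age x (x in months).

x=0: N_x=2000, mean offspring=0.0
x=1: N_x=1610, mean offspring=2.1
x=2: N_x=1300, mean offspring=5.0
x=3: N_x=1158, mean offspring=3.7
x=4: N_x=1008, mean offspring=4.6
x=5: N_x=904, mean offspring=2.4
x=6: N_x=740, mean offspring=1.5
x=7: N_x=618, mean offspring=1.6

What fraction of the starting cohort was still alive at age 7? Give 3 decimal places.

0.309

l_7 = n_7/n_0 = 618/2000 = 0.309 → 0.309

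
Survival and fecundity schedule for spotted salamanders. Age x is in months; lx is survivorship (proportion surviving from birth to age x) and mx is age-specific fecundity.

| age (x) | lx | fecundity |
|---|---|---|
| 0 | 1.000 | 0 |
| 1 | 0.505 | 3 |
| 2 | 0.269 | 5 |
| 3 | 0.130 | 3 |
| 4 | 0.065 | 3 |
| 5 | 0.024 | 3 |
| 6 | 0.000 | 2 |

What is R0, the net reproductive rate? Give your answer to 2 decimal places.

3.52

lx·mx by age: 0, 1.515, 1.345, 0.39, 0.195, 0.072, 0
R0 = Σ lx·mx = 3.517 → 3.52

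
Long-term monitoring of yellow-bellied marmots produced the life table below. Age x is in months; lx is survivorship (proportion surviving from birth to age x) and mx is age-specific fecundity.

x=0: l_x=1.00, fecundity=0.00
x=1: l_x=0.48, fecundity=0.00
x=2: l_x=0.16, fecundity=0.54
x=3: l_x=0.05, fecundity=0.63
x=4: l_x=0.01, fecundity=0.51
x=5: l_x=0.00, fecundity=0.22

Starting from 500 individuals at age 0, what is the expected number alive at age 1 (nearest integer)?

Expected survivors = N0 · l_1 = 500 × 0.48 = 240 → 240

240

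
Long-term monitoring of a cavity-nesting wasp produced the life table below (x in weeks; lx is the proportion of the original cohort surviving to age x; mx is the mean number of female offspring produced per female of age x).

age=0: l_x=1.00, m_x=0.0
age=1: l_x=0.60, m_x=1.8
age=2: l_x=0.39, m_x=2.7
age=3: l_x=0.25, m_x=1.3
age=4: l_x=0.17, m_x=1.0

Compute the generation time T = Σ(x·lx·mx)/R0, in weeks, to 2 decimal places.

lx·mx: 0, 1.08, 1.053, 0.325, 0.17 → R0 = 2.628
x·lx·mx: 0, 1.08, 2.106, 0.975, 0.68 → Σ = 4.841
T = 4.841 / 2.628 = 1.842085… → 1.84

1.84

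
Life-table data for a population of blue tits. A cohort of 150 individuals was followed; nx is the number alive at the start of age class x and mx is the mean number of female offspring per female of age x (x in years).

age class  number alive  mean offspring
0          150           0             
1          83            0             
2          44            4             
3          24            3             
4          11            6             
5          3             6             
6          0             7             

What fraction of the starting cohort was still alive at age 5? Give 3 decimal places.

0.020

l_5 = n_5/n_0 = 3/150 = 0.02 → 0.020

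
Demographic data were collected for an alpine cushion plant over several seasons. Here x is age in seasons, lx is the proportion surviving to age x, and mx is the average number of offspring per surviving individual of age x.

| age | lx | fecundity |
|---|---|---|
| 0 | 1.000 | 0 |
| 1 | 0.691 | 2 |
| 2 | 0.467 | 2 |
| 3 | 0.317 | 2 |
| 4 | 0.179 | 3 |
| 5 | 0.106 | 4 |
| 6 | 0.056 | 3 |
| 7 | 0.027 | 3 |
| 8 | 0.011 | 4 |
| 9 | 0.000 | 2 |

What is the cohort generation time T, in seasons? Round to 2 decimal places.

2.70

lx·mx: 0, 1.382, 0.934, 0.634, 0.537, 0.424, 0.168, 0.081, 0.044, 0 → R0 = 4.204
x·lx·mx: 0, 1.382, 1.868, 1.902, 2.148, 2.12, 1.008, 0.567, 0.352, 0 → Σ = 11.347
T = 11.347 / 4.204 = 2.699096… → 2.70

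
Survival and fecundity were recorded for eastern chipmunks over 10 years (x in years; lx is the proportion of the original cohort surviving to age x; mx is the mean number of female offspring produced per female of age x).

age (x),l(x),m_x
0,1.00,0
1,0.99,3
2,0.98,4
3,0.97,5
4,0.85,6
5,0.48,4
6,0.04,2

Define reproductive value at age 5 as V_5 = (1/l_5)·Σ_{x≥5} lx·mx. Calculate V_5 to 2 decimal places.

lx·mx for x ≥ 5: 1.92, 0.08 → sum = 2
V_5 = 2 / l_5 = 2 / 0.48 = 4.166667… → 4.17

4.17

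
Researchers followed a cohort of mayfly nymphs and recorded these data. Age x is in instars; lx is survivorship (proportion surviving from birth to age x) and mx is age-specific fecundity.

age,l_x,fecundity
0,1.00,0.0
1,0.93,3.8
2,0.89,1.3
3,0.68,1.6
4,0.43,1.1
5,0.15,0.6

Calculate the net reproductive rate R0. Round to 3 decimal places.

6.342

lx·mx by age: 0, 3.534, 1.157, 1.088, 0.473, 0.09
R0 = Σ lx·mx = 6.342 → 6.342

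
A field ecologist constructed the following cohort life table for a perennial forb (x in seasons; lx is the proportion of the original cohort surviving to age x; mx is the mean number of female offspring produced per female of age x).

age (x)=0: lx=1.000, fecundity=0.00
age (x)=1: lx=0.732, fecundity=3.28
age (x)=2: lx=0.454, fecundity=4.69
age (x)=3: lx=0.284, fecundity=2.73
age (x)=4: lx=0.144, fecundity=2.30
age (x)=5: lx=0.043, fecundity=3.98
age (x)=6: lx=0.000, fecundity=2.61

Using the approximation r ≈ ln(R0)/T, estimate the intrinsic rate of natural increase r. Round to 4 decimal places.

R0 = Σ lx·mx = 0 + 2.40096 + 2.12926 + 0.77532 + 0.3312 + 0.17114 + 0 = 5.80788
Σ x·lx·mx = 11.16594; T = 11.16594/5.80788 = 1.92255…
r ≈ ln(R0)/T = ln(5.80788)/1.92255… = 0.915043… → 0.9150

0.9150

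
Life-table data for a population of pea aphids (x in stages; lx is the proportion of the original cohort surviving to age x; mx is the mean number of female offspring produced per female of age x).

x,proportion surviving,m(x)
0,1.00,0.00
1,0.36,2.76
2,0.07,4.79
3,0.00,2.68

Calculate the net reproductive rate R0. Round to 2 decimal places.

1.33

lx·mx by age: 0, 0.9936, 0.3353, 0
R0 = Σ lx·mx = 1.3289 → 1.33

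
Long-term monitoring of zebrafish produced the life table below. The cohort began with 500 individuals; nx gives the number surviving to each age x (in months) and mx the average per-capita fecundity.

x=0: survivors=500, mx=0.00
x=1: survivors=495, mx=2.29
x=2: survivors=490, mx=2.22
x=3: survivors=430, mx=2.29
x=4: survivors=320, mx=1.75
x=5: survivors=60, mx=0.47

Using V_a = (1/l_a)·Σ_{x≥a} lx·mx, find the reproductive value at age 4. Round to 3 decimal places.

lx = nx/n0 = nx/500: 1, 0.99, 0.98, 0.86, 0.64, 0.12
lx·mx for x ≥ 4: 1.12, 0.0564 → sum = 1.1764
V_4 = 1.1764 / l_4 = 1.1764 / 0.64 = 1.838125 → 1.838

1.838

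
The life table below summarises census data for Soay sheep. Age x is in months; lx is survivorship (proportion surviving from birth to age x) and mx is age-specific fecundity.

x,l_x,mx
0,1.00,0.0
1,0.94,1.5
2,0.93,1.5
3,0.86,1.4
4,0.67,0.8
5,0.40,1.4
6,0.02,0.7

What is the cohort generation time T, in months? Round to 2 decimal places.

2.51

lx·mx: 0, 1.41, 1.395, 1.204, 0.536, 0.56, 0.014 → R0 = 5.119
x·lx·mx: 0, 1.41, 2.79, 3.612, 2.144, 2.8, 0.084 → Σ = 12.84
T = 12.84 / 5.119 = 2.508302… → 2.51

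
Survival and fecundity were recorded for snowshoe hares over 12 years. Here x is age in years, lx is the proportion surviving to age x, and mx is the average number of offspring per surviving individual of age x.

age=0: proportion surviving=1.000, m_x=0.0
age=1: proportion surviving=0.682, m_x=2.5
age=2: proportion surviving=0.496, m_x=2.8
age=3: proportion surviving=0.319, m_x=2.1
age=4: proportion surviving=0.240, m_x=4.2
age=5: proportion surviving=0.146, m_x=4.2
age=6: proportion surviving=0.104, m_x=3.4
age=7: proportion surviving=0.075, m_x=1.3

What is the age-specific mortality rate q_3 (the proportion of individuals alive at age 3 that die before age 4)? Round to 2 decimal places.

0.25

q_3 = (l_3 − l_4) / l_3 = (0.319 − 0.24) / 0.319
     = 0.079 / 0.319 = 0.247649… → 0.25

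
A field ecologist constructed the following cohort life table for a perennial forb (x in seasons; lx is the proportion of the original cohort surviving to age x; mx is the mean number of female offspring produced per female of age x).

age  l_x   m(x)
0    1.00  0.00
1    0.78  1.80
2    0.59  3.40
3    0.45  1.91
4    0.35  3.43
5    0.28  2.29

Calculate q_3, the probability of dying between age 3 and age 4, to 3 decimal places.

q_3 = (l_3 − l_4) / l_3 = (0.45 − 0.35) / 0.45
     = 0.1 / 0.45 = 0.222222… → 0.222

0.222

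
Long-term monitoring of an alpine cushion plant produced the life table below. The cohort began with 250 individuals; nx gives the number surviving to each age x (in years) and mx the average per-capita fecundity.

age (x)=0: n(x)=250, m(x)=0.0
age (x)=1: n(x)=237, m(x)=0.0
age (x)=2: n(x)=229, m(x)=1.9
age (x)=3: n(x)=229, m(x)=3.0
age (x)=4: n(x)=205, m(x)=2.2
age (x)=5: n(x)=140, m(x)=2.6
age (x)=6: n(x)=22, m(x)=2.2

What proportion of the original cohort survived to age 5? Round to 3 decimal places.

0.560

l_5 = n_5/n_0 = 140/250 = 0.56 → 0.560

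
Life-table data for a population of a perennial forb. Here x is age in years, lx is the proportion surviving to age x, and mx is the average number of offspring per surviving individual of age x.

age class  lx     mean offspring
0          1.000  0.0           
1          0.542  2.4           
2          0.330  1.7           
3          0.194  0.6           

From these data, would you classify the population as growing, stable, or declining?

R0 = Σ lx·mx = 0 + 1.3008 + 0.561 + 0.1164 = 1.9782
R0 > 1, so the population is growing.

growing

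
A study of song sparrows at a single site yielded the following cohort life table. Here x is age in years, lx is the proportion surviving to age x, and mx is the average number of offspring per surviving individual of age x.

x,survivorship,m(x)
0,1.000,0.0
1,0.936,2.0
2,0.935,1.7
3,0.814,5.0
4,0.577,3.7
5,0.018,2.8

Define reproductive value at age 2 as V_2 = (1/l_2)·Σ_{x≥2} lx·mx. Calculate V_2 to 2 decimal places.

8.39

lx·mx for x ≥ 2: 1.5895, 4.07, 2.1349, 0.0504 → sum = 7.8448
V_2 = 7.8448 / l_2 = 7.8448 / 0.935 = 8.39016… → 8.39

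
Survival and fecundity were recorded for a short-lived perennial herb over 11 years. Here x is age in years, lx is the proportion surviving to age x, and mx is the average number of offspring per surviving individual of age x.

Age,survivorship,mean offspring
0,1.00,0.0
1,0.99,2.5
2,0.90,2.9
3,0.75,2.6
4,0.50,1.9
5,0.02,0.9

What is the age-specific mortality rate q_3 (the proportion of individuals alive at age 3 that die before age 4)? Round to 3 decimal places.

q_3 = (l_3 − l_4) / l_3 = (0.75 − 0.5) / 0.75
     = 0.25 / 0.75 = 0.333333… → 0.333

0.333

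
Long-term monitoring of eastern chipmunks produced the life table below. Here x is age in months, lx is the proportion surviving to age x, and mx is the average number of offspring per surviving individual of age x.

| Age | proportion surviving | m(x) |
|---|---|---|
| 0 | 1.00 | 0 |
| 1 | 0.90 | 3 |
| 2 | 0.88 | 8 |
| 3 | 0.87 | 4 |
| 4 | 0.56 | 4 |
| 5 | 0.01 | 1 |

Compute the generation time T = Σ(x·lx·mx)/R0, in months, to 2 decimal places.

lx·mx: 0, 2.7, 7.04, 3.48, 2.24, 0.01 → R0 = 15.47
x·lx·mx: 0, 2.7, 14.08, 10.44, 8.96, 0.05 → Σ = 36.23
T = 36.23 / 15.47 = 2.341952… → 2.34

2.34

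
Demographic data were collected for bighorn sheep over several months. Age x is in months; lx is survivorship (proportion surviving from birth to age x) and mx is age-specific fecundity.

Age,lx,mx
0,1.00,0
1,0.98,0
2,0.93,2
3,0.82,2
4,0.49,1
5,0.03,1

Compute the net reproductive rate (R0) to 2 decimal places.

lx·mx by age: 0, 0, 1.86, 1.64, 0.49, 0.03
R0 = Σ lx·mx = 4.02 → 4.02

4.02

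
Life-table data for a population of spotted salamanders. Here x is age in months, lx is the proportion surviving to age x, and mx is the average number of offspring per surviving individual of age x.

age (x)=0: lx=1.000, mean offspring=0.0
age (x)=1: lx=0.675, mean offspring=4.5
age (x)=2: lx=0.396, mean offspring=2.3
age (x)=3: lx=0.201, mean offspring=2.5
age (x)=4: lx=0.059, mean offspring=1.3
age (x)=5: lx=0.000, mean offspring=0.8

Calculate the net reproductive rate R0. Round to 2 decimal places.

lx·mx by age: 0, 3.0375, 0.9108, 0.5025, 0.0767, 0
R0 = Σ lx·mx = 4.5275 → 4.53

4.53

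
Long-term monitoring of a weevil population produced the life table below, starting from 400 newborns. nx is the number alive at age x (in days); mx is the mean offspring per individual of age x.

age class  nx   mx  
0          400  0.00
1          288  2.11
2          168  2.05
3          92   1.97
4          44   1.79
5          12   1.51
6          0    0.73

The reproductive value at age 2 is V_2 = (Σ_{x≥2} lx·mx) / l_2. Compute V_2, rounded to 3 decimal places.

lx = nx/n0 = nx/400: 1, 0.72, 0.42, 0.23, 0.11, 0.03, 0
lx·mx for x ≥ 2: 0.861, 0.4531, 0.1969, 0.0453, 0 → sum = 1.5563
V_2 = 1.5563 / l_2 = 1.5563 / 0.42 = 3.705476… → 3.705

3.705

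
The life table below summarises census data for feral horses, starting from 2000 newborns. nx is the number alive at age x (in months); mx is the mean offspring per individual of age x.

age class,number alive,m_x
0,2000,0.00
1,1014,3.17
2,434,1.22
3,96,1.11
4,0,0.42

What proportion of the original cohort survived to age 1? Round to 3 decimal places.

0.507

l_1 = n_1/n_0 = 1014/2000 = 0.507 → 0.507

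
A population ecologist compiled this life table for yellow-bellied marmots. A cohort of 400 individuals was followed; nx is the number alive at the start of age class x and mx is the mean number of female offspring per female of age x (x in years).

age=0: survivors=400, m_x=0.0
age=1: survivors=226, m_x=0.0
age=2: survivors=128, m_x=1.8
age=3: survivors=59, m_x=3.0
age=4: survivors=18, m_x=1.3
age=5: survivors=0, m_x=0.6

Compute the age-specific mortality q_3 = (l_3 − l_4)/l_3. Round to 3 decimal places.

lx = nx/n0 = nx/400: 1, 0.565, 0.32, 0.1475, 0.045, 0
q_3 = (l_3 − l_4) / l_3 = (0.1475 − 0.045) / 0.1475
     = 0.1025 / 0.1475 = 0.694915… → 0.695

0.695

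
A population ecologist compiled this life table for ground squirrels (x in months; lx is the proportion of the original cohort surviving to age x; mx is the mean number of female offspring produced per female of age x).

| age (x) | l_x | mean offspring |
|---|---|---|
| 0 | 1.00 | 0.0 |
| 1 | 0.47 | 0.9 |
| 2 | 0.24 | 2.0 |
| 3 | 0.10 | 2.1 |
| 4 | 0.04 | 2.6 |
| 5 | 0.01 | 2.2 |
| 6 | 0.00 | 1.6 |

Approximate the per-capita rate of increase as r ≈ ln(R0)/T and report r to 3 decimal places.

0.105

R0 = Σ lx·mx = 0 + 0.423 + 0.48 + 0.21 + 0.104 + 0.022 + 0 = 1.239
Σ x·lx·mx = 2.539; T = 2.539/1.239 = 2.04923…
r ≈ ln(R0)/T = ln(1.239)/2.04923… = 0.10458… → 0.105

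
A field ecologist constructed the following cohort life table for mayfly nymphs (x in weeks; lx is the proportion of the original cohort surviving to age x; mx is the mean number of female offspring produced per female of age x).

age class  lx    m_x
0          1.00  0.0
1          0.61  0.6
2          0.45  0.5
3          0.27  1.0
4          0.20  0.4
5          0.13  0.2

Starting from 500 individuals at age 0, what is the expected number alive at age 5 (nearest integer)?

65

Expected survivors = N0 · l_5 = 500 × 0.13 = 65 → 65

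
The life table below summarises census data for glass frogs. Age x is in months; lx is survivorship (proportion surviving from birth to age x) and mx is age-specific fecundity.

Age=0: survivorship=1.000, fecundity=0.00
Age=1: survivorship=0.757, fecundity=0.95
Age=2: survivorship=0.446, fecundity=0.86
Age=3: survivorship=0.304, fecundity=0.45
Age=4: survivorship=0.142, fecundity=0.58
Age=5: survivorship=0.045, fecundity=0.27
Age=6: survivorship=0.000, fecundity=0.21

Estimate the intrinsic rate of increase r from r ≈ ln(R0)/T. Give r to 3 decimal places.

R0 = Σ lx·mx = 0 + 0.71915 + 0.38356 + 0.1368 + 0.08236 + 0.01215 + 0 = 1.33402
Σ x·lx·mx = 2.28686; T = 2.28686/1.33402 = 1.71426…
r ≈ ln(R0)/T = ln(1.33402)/1.71426… = 0.16812… → 0.168

0.168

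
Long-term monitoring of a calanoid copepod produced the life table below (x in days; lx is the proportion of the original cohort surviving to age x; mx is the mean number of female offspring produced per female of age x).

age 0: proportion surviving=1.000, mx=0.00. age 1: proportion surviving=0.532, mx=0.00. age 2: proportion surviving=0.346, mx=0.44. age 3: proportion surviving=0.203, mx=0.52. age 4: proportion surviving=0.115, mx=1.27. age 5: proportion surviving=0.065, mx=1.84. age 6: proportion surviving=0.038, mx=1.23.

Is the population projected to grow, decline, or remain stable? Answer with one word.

declining

R0 = Σ lx·mx = 0 + 0 + 0.15224 + 0.10556 + 0.14605 + 0.1196 + 0.04674 = 0.57019
R0 < 1, so the population is declining.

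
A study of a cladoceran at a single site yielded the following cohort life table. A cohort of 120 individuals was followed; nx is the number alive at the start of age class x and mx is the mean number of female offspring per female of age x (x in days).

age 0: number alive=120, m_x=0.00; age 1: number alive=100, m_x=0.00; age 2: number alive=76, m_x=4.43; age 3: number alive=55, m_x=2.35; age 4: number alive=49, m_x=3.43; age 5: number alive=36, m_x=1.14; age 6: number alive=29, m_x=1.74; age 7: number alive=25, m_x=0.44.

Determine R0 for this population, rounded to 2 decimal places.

6.14

lx = nx/n0 = nx/120: 1, 0.83333…, 0.63333…, 0.45833…, 0.40833…, 0.3, 0.24167…, 0.20833…
lx·mx by age: 0, 0, 2.805667…, 1.077083…, 1.400583…, 0.342, 0.4205…, 0.091667…
R0 = Σ lx·mx = 6.1375… → 6.14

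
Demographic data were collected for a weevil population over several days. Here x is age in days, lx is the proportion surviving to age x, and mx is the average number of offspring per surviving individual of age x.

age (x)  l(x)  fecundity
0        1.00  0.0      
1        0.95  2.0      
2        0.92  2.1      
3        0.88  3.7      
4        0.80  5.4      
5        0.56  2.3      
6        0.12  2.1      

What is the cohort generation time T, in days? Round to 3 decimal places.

3.148

lx·mx: 0, 1.9, 1.932, 3.256, 4.32, 1.288, 0.252 → R0 = 12.948
x·lx·mx: 0, 1.9, 3.864, 9.768, 17.28, 6.44, 1.512 → Σ = 40.764
T = 40.764 / 12.948 = 3.148285… → 3.148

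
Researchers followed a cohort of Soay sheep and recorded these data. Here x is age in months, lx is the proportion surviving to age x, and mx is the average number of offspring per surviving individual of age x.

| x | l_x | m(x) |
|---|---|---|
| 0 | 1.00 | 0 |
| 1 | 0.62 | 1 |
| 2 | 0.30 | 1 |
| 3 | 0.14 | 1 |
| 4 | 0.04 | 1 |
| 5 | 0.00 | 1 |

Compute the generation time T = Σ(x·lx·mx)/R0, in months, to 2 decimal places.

lx·mx: 0, 0.62, 0.3, 0.14, 0.04, 0 → R0 = 1.1
x·lx·mx: 0, 0.62, 0.6, 0.42, 0.16, 0 → Σ = 1.8
T = 1.8 / 1.1 = 1.636364… → 1.64

1.64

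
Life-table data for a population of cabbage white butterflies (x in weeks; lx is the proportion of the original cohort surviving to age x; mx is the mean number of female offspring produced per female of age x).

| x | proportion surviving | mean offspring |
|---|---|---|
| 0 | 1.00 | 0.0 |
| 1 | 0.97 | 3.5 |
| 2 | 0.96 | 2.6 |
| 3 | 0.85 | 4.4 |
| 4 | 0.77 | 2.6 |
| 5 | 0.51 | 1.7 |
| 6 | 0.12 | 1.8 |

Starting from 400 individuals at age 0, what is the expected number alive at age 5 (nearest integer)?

Expected survivors = N0 · l_5 = 400 × 0.51 = 204 → 204

204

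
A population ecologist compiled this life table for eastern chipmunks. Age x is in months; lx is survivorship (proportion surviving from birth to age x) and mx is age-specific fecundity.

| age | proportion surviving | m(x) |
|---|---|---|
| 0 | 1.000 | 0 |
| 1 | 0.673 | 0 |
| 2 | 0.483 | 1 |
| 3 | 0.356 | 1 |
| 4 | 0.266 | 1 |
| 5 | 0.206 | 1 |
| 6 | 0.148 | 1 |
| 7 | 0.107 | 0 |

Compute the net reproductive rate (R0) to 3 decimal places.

lx·mx by age: 0, 0, 0.483, 0.356, 0.266, 0.206, 0.148, 0
R0 = Σ lx·mx = 1.459 → 1.459

1.459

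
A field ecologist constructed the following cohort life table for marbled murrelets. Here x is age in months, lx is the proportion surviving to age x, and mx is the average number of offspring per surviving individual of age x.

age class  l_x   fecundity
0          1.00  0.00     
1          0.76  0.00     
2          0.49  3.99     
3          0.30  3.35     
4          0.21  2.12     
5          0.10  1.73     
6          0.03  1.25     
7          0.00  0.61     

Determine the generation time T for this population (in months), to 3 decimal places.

lx·mx: 0, 0, 1.9551, 1.005, 0.4452, 0.173, 0.0375, 0 → R0 = 3.6158
x·lx·mx: 0, 0, 3.9102, 3.015, 1.7808, 0.865, 0.225, 0 → Σ = 9.796
T = 9.796 / 3.6158 = 2.709221… → 2.709

2.709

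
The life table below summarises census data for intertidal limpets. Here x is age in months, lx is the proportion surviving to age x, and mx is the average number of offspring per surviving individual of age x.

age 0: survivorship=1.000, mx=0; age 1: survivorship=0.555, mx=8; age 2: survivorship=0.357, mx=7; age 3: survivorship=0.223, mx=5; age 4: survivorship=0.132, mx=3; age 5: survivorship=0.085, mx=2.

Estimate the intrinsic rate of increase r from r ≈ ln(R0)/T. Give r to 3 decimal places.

1.220

R0 = Σ lx·mx = 0 + 4.44 + 2.499 + 1.115 + 0.396 + 0.17 = 8.62
Σ x·lx·mx = 15.217; T = 15.217/8.62 = 1.76531…
r ≈ ln(R0)/T = ln(8.62)/1.76531… = 1.22023… → 1.220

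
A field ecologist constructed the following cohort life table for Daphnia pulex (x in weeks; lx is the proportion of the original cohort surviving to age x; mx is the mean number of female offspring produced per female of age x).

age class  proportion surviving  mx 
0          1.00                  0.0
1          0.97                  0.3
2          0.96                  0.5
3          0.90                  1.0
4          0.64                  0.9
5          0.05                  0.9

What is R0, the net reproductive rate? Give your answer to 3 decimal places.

lx·mx by age: 0, 0.291, 0.48, 0.9, 0.576, 0.045
R0 = Σ lx·mx = 2.292 → 2.292

2.292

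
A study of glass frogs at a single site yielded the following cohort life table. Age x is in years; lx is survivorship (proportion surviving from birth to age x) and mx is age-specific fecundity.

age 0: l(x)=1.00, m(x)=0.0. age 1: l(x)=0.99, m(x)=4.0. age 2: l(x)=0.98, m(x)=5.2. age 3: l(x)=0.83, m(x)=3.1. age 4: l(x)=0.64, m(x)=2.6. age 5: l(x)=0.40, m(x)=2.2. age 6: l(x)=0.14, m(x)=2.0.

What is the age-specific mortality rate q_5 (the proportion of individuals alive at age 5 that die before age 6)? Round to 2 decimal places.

0.65

q_5 = (l_5 − l_6) / l_5 = (0.4 − 0.14) / 0.4
     = 0.26 / 0.4 = 0.65 → 0.65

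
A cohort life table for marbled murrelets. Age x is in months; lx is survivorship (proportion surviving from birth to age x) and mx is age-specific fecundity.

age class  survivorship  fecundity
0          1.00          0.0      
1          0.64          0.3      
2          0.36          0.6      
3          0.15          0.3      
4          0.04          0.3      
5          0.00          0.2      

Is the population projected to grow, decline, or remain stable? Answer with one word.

R0 = Σ lx·mx = 0 + 0.192 + 0.216 + 0.045 + 0.012 + 0 = 0.465
R0 < 1, so the population is declining.

declining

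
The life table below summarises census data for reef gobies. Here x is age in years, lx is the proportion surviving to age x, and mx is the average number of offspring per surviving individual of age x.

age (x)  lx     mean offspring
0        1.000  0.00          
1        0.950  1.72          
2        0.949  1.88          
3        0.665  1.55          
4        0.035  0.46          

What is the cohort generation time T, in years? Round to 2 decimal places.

1.87

lx·mx: 0, 1.634, 1.78412, 1.03075, 0.0161 → R0 = 4.46497
x·lx·mx: 0, 1.634, 3.56824, 3.09225, 0.0644 → Σ = 8.35889
T = 8.35889 / 4.46497 = 1.872104… → 1.87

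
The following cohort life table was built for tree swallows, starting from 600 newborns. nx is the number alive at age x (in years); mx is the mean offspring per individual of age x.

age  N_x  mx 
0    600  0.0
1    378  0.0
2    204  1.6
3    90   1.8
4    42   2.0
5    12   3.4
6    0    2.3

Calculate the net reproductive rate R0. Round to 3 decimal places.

lx = nx/n0 = nx/600: 1, 0.63, 0.34, 0.15, 0.07, 0.02, 0
lx·mx by age: 0, 0, 0.544, 0.27, 0.14, 0.068, 0
R0 = Σ lx·mx = 1.022 → 1.022

1.022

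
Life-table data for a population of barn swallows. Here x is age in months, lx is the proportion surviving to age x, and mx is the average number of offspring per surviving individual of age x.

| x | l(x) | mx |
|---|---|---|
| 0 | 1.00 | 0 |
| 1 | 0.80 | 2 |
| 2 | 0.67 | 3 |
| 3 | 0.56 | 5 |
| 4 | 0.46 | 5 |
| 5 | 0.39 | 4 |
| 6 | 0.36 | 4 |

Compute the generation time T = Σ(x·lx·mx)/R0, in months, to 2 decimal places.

lx·mx: 0, 1.6, 2.01, 2.8, 2.3, 1.56, 1.44 → R0 = 11.71
x·lx·mx: 0, 1.6, 4.02, 8.4, 9.2, 7.8, 8.64 → Σ = 39.66
T = 39.66 / 11.71 = 3.386849… → 3.39

3.39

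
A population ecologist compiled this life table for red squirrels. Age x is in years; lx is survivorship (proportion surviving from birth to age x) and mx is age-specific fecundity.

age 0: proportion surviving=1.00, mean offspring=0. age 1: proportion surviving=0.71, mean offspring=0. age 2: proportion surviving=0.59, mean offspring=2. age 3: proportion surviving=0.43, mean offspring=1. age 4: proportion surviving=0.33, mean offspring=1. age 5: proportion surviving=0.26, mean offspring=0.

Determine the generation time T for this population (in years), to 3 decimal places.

2.562

lx·mx: 0, 0, 1.18, 0.43, 0.33, 0 → R0 = 1.94
x·lx·mx: 0, 0, 2.36, 1.29, 1.32, 0 → Σ = 4.97
T = 4.97 / 1.94 = 2.561856… → 2.562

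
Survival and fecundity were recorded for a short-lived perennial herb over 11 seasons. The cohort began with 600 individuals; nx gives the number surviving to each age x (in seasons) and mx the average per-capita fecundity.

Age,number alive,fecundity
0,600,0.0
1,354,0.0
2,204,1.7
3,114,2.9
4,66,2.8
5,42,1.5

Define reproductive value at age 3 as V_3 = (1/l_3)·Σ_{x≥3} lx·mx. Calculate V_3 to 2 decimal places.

5.07

lx = nx/n0 = nx/600: 1, 0.59, 0.34, 0.19, 0.11, 0.07
lx·mx for x ≥ 3: 0.551, 0.308, 0.105 → sum = 0.964
V_3 = 0.964 / l_3 = 0.964 / 0.19 = 5.073684… → 5.07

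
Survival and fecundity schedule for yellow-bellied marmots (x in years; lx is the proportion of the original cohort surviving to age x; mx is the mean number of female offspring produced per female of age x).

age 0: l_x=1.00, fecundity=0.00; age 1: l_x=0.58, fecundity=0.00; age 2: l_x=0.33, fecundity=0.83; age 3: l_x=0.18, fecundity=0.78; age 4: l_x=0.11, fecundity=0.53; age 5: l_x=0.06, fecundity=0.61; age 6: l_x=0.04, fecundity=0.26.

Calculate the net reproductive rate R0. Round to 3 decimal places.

lx·mx by age: 0, 0, 0.2739, 0.1404, 0.0583, 0.0366, 0.0104
R0 = Σ lx·mx = 0.5196 → 0.520

0.520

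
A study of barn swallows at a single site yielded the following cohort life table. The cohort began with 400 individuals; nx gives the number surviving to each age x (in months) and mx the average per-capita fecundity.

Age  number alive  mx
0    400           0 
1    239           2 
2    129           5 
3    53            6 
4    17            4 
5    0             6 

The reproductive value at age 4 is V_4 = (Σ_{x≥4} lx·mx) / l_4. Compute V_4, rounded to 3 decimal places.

lx = nx/n0 = nx/400: 1, 0.5975, 0.3225, 0.1325, 0.0425, 0
lx·mx for x ≥ 4: 0.17, 0 → sum = 0.17
V_4 = 0.17 / l_4 = 0.17 / 0.0425 = 4 → 4.000

4.000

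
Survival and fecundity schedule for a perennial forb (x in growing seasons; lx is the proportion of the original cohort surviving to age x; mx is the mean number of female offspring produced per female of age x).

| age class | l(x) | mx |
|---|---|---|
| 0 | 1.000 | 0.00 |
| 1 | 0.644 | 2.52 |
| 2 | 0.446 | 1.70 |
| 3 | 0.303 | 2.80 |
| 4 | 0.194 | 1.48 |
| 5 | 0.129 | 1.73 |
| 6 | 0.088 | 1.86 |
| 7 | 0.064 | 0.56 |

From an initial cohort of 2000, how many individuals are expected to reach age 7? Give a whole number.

Expected survivors = N0 · l_7 = 2000 × 0.064 = 128 → 128

128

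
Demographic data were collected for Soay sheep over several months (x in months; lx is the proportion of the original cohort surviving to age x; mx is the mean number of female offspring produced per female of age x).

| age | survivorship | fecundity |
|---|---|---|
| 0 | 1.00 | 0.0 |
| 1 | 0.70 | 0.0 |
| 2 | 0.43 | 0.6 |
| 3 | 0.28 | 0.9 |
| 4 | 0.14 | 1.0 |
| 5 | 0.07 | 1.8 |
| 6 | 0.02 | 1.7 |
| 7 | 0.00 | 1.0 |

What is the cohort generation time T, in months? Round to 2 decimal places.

lx·mx: 0, 0, 0.258, 0.252, 0.14, 0.126, 0.034, 0 → R0 = 0.81
x·lx·mx: 0, 0, 0.516, 0.756, 0.56, 0.63, 0.204, 0 → Σ = 2.666
T = 2.666 / 0.81 = 3.291358… → 3.29

3.29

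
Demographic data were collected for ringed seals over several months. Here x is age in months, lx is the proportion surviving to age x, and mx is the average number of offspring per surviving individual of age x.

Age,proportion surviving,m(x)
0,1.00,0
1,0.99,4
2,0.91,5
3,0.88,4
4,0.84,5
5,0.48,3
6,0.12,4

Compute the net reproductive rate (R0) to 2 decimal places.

18.15

lx·mx by age: 0, 3.96, 4.55, 3.52, 4.2, 1.44, 0.48
R0 = Σ lx·mx = 18.15 → 18.15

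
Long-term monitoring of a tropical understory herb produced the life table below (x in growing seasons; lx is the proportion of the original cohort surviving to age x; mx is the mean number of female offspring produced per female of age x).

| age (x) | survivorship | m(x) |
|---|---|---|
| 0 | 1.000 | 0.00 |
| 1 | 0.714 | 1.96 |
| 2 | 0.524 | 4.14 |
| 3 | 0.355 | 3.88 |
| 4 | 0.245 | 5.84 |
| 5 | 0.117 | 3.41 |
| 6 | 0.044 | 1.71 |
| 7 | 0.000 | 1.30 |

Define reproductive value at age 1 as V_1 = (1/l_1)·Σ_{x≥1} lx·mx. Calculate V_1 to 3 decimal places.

lx·mx for x ≥ 1: 1.39944, 2.16936, 1.3774, 1.4308, 0.39897, 0.07524, 0 → sum = 6.85121
V_1 = 6.85121 / l_1 = 6.85121 / 0.714 = 9.595532… → 9.596

9.596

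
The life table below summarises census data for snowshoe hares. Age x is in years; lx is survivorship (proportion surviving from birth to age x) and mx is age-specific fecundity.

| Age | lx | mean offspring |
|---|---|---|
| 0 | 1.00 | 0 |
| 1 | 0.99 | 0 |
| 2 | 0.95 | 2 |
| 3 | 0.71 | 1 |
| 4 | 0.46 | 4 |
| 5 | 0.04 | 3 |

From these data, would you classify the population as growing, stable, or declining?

R0 = Σ lx·mx = 0 + 0 + 1.9 + 0.71 + 1.84 + 0.12 = 4.57
R0 > 1, so the population is growing.

growing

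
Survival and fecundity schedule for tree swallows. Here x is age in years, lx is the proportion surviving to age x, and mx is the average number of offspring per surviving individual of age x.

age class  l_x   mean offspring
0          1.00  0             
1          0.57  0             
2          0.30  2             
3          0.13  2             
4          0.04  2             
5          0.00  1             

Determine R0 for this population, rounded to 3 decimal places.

lx·mx by age: 0, 0, 0.6, 0.26, 0.08, 0
R0 = Σ lx·mx = 0.94 → 0.940

0.940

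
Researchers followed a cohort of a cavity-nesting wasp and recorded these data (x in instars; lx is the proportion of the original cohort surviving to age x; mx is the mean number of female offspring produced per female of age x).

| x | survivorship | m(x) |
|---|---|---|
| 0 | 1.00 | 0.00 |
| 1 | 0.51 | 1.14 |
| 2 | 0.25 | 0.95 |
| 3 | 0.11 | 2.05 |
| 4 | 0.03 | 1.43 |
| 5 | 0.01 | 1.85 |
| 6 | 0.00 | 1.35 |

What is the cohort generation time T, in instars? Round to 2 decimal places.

lx·mx: 0, 0.5814, 0.2375, 0.2255, 0.0429, 0.0185, 0 → R0 = 1.1058
x·lx·mx: 0, 0.5814, 0.475, 0.6765, 0.1716, 0.0925, 0 → Σ = 1.997
T = 1.997 / 1.1058 = 1.805932… → 1.81

1.81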